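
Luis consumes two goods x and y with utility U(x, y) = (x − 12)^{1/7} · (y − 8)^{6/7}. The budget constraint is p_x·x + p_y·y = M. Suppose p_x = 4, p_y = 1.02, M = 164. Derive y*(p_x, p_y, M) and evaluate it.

y* = 98.6218

Let x' = x−12, y' = y−8. MRS = (1/6)·y'/x' = p_x/p_y.
Substituting into the budget: x* = 12 + 1/7·(M − 12·p_x − 8·p_y)/p_x, and y* = 8 + 6/7·(…)/p_y.
Discretionary income = 164 − 12·4 − 8·1.02 = 107.84; y* = 8 + 6/7·107.84/1.02 = 98.6218.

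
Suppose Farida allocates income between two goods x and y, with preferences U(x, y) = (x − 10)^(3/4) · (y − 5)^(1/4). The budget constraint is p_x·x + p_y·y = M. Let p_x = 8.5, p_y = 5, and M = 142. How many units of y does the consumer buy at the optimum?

y* = 6.6

This is Cobb-Douglas in (x−10, y−5): tangency gives 0.75·p_y·(y−5) = 0.25·p_x·(x−10).
Substituting into the budget: x* = 10 + 0.75·(M − 10·p_x − 5·p_y)/p_x, and y* = 5 + 0.25·(…)/p_y.
Discretionary income = 142 − 10·8.5 − 5·5 = 32; y* = 5 + 0.25·32/5 = 6.6.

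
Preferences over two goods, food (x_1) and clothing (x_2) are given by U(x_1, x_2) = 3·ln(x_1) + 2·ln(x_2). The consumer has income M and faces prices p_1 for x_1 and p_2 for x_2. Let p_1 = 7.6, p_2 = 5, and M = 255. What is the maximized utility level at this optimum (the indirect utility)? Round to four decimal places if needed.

V = 15.0379

The MRS is (3/2)·x_2/x_1. Set MRS = p_1/p_2.
So 3·p_2·x_2 = 2·p_1·x_1; combined with the budget, a share 0.6 of income goes to x_1.
Demand: x_1*(p_1,p_2,M) = 0.6·M/p_1 and x_2* = 0.4·M/p_2.
At p_1=7.6, p_2=5, M=255: x_1* = 0.6·255/7.6 = 20.1316, x_2* = 20.4.
Utility at the optimum: U(20.1316, 20.4) = 15.0379.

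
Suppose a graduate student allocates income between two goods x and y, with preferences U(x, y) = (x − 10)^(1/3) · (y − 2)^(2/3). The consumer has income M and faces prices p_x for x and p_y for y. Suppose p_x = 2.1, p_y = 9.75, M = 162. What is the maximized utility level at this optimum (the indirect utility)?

Let x' = x−10, y' = y−2. MRS = (1/2)·y'/x' = p_x/p_y.
Substituting into the budget: x* = 10 + 1/3·(M − 10·p_x − 2·p_y)/p_x, and y* = 2 + 2/3·(…)/p_y.
Discretionary income = 162 − 10·2.1 − 2·9.75 = 121.5; x* = 10 + 1/3·121.5/2.1 = 29.2857; y* = 2 + 2/3·121.5/9.75 = 10.3077.
Utility at the optimum: U(29.2857, 10.3077) = 11.0002.

V = 11.0002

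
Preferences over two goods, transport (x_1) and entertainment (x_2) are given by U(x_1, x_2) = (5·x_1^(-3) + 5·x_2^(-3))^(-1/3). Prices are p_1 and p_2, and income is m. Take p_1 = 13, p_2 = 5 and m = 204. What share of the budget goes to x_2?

share on x_2 = 0.3281

From the CES first-order condition, (x_2/x_1)^(4) = p_1/p_2.
Hence x_2/x_1 = (p_1/p_2)^(1/(4)), i.e. raised to the 0.25 power.
With the ratio pinned down, the budget gives x_1* = m/(p_1 + p_2·(x_2/x_1)) and x_2* = (x_2/x_1)·x_1*.
Numerically x_2/x_1 = 1.269823, so x_1* = 204/(13 + 5·1.269823) = 10.5431 and x_2* = 1.269823·10.5431 = 13.3879.
Expenditure on x_2: 5·13.3879 = 66.9395; share = 0.3281.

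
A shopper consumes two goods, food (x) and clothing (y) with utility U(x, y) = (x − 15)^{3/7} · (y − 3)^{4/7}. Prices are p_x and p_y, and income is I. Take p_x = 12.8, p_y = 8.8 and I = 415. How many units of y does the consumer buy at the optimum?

y* = 15.7662

MRS = (3/4)·(y−3)/(x−15). Tangency with p_x/p_y gives y−3 = (4/3)·(p_x/p_y)·(x−15).
After buying the subsistence bundle (15, 3), a share 3/7 of the remaining income goes to x: x* = 15 + 3/7·(I − 15p_x − 3p_y)/p_x.
Discretionary income = 415 − 15·12.8 − 3·8.8 = 196.6; y* = 3 + 4/7·196.6/8.8 = 15.7662.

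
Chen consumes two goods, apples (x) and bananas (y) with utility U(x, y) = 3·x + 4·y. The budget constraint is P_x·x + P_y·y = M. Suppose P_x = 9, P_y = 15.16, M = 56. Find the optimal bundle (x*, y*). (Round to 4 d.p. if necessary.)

Perfect substitutes: compare marginal utility per dollar. 3/P_x vs 4/P_y → 0.3333 vs 0.2639.
x gives more utility per dollar, so spend all income on x: x* = M/P_x, y* = 0.
Numerically: x* = 6.2222, y* = 0.

x* = 6.2222, y* = 0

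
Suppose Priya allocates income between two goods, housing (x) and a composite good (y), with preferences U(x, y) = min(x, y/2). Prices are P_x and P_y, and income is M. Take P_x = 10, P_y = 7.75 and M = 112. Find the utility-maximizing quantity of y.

With perfect complements, no substitution: consume in ratio x:y = 1:2.
Budget: P_x·x + P_y·2·x = M, so (P_x + 2·P_y)·x = M.
Demand: x*(P_x,P_y,M) = M/(P_x + 2·P_y), y* = 2·M/(P_x + 2·P_y).
Here 10 + 2·7.75 = 25.5, giving y* = 8.7843.

y* = 8.7843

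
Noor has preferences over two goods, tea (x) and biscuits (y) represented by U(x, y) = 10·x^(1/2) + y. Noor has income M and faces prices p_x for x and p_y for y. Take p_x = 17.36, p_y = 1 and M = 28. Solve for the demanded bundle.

x* = 0.083, y* = 26.5599

MU_x = 5/√x, MU_y = 1. Tangency: 5/√x = p_x/p_y.
Thus x* = (5·p_y/p_x)² — independent of M — with the rest of income spent on y.
Plugging in: x* = (5·1/17.36)² = 0.083, y* = 26.5599.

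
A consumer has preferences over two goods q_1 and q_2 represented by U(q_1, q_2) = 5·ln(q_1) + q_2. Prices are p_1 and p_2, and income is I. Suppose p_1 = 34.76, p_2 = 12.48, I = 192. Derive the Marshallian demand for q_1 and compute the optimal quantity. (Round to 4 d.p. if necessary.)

So q_1*(p_1,p_2) = 5·p_2/p_1, independent of income; and q_2* = (I − 5·p_2)/p_2.
At the given prices: q_1* = 5·12.48/34.76 = 1.7952.

q_1* = 1.7952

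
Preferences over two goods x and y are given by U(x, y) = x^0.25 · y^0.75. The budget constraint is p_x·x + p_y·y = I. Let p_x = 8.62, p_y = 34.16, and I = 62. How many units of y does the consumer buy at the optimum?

Tangency: MRS = (1/3)·y/x = p_x/p_y.
So 0.25·p_y·y = 0.75·p_x·x; combined with the budget, a share 0.25 of income goes to x.
Demand: x*(p_x,p_y,I) = 0.25·I/p_x and y* = 0.75·I/p_y.
At p_x=8.62, p_y=34.16, I=62: y* = 0.75·62/34.16 = 1.3612.

y* = 1.3612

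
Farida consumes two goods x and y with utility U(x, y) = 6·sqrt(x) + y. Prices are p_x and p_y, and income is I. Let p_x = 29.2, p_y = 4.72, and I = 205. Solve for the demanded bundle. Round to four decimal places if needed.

x* = 0.2352, y* = 41.9774

Utility is quasi-linear in y; the FOC for x is 3/√x = p_x/p_y.
Thus x* = (3·p_y/p_x)² — independent of I — with the rest of income spent on y.
Plugging in: x* = (3·4.72/29.2)² = 0.2352, y* = 41.9774.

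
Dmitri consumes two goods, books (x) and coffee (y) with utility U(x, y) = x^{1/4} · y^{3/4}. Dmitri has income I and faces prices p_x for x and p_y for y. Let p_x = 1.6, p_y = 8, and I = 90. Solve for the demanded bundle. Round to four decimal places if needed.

The MRS is (1/3)·y/x. Set MRS = p_x/p_y.
Rearranging, p_y·y = 3·p_x·x. Substituting into the budget gives p_x·x·(1 + 3) = I.
Demand: x*(p_x,p_y,I) = 0.25·I/p_x and y* = 0.75·I/p_y.
At p_x=1.6, p_y=8, I=90: x* = 0.25·90/1.6 = 14.0625, y* = 8.4375.

x* = 14.0625, y* = 8.4375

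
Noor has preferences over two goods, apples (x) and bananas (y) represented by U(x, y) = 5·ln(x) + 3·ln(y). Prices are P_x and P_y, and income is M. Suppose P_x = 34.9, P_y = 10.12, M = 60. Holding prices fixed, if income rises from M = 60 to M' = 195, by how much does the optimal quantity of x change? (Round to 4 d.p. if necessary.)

Δx* = 2.4176

MU_x/MU_y = (5·y)/(3·x); tangency sets this equal to P_x/P_y.
So 5·P_y·y = 3·P_x·x; combined with the budget, a share 0.625 of income goes to x.
Demand: x*(P_x,P_y,M) = 0.625·M/P_x and y* = 0.375·M/P_y.
At P_x=34.9, P_y=10.12, M=60: x* = 0.625·60/34.9 = 1.0745.
At M' = 195: x* = 3.4921. Change: 3.4921 − 1.0745 = 2.4176.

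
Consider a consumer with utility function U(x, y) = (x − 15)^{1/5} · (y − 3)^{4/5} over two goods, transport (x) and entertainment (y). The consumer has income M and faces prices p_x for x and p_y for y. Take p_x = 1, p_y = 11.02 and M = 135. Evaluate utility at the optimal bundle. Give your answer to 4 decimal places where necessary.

MRS = (1/4)·(y−3)/(x−15). Tangency with p_x/p_y gives y−3 = 4·(p_x/p_y)·(x−15).
Substituting into the budget: x* = 15 + 0.2·(M − 15·p_x − 3·p_y)/p_x, and y* = 3 + 0.8·(…)/p_y.
Discretionary income = 135 − 15·1 − 3·11.02 = 86.94; x* = 15 + 0.2·86.94/1 = 32.388; y* = 3 + 0.8·86.94/11.02 = 9.3114.
Utility at the optimum: U(32.388, 9.3114) = 7.7295.

V = 7.7295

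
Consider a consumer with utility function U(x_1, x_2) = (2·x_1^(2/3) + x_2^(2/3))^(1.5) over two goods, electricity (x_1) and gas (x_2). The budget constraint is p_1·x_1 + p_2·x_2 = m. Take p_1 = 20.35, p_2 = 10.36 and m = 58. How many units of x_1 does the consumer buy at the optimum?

x_1* = 1.9228

MRS = MU_x_1/MU_x_2 = 2·(x_2/x_1)^(1/3). Set equal to p_1/p_2.
Solve for the ratio: x_2/x_1 = [(1/2)·p_1/p_2]^(3).
Substitute x_2 = (x_2/x_1)·x_1 into the budget: x_1* = m/(p_1 + p_2·(x_2/x_1)).
Numerically x_2/x_1 = 0.94738, so x_1* = 58/(20.35 + 10.36·0.94738) = 1.9228.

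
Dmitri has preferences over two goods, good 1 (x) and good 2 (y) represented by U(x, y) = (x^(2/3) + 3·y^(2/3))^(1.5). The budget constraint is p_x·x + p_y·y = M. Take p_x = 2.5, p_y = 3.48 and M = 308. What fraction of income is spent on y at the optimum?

share on y = 0.933

MU_x ∝ x^(-1/3), MU_y ∝ 3·y^(-1/3), so MRS = (1/3)·(y/x)^(1/3) = p_x/p_y.
Solve for the ratio: y/x = [3·p_x/p_y]^(3).
Substitute y = (y/x)·x into the budget: x* = M/(p_x + p_y·(y/x)).
Numerically y/x = 10.010276, so x* = 308/(2.5 + 3.48·10.010276) = 8.2495 and y* = 10.010276·8.2495 = 82.5794.
Expenditure on y: 3.48·82.5794 = 287.3763; share = 0.933.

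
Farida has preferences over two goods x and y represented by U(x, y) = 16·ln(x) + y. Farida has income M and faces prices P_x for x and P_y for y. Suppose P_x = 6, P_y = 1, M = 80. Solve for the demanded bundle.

x* = 2.6667, y* = 64

So x*(P_x,P_y) = 16·P_y/P_x, independent of income; and y* = (M − 16·P_y)/P_y.
At the given prices: x* = 16·1/6 = 2.6667, and y* = 64.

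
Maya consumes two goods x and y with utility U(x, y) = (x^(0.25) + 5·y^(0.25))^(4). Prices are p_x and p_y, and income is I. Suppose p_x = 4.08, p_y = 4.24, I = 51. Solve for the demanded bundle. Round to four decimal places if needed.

From the CES first-order condition, (1/5)·(y/x)^(0.75) = p_x/p_y.
Solve for the ratio: y/x = [5·p_x/p_y]^(4/3).
Substitute y = (y/x)·x into the budget: x* = I/(p_x + p_y·(y/x)).
Numerically y/x = 8.122426, so x* = 51/(4.08 + 4.24·8.122426) = 1.324 and y* = 8.122426·1.324 = 10.7542.

x* = 1.324, y* = 10.7542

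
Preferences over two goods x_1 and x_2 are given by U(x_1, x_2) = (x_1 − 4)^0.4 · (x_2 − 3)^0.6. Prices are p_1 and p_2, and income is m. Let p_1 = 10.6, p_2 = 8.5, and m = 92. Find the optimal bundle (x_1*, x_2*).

x_1* = 4.9094, x_2* = 4.7012

MRS = (2/3)·(x_2−3)/(x_1−4). Tangency with p_1/p_2 gives x_2−3 = (3/2)·(p_1/p_2)·(x_1−4).
Substituting into the budget: x_1* = 4 + 0.4·(m − 4·p_1 − 3·p_2)/p_1, and x_2* = 3 + 0.6·(…)/p_2.
Discretionary income = 92 − 4·10.6 − 3·8.5 = 24.1; x_1* = 4 + 0.4·24.1/10.6 = 4.9094; x_2* = 3 + 0.6·24.1/8.5 = 4.7012.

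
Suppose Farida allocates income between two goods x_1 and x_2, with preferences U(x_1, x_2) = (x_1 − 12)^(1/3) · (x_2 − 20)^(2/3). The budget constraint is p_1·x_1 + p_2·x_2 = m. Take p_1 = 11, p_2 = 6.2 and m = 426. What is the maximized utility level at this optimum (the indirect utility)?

Let x_1' = x_1−12, x_2' = x_2−20. MRS = (1/2)·x_2'/x_1' = p_1/p_2.
Substituting into the budget: x_1* = 12 + 1/3·(m − 12·p_1 − 20·p_2)/p_1, and x_2* = 20 + 2/3·(…)/p_2.
Discretionary income = 426 − 12·11 − 20·6.2 = 170; x_1* = 12 + 1/3·170/11 = 17.1515; x_2* = 20 + 2/3·170/6.2 = 38.2796.
Utility at the optimum: U(17.1515, 38.2796) = 11.9846.

V = 11.9846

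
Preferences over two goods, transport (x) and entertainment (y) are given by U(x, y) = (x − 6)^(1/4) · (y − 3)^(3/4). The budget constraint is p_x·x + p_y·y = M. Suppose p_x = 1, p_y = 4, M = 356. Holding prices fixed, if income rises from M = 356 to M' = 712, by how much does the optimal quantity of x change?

This is Cobb-Douglas in (x−6, y−3): tangency gives 0.25·p_y·(y−3) = 0.75·p_x·(x−6).
Substituting into the budget: x* = 6 + 0.25·(M − 6·p_x − 3·p_y)/p_x, and y* = 3 + 0.75·(…)/p_y.
Discretionary income = 356 − 6·1 − 3·4 = 338; x* = 6 + 0.25·338/1 = 90.5.
At M' = 712: x* = 179.5. Change: 179.5 − 90.5 = 89.

Δx* = 89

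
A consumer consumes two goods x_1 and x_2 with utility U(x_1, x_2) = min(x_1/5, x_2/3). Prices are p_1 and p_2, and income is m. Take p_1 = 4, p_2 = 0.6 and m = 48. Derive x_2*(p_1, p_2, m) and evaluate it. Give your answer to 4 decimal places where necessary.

Leontief preferences: the optimum is at the kink where x_1/5 = x_2/3, i.e. x_2 = (3/5)·x_1.
Budget: p_1·x_1 + p_2·(3/5)·x_1 = m, so (5·p_1 + 3·p_2)·x_1 = 5·m.
Demand: x_1*(p_1,p_2,m) = 5·m/(5·p_1 + 3·p_2), x_2* = 3·m/(5·p_1 + 3·p_2).
Here 5·4 + 3·0.6 = 21.8, giving x_2* = 6.6055.

x_2* = 6.6055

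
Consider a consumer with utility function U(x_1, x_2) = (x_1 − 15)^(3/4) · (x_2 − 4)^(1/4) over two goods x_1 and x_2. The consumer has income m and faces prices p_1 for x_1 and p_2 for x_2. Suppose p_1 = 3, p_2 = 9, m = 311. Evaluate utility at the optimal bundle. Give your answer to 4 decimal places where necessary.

V = 33.1976

After buying the subsistence bundle (15, 4), a share 0.75 of the remaining income goes to x_1: x_1* = 15 + 0.75·(m − 15p_1 − 4p_2)/p_1.
Discretionary income = 311 − 15·3 − 4·9 = 230; x_1* = 15 + 0.75·230/3 = 72.5; x_2* = 4 + 0.25·230/9 = 10.3889.
Utility at the optimum: U(72.5, 10.3889) = 33.1976.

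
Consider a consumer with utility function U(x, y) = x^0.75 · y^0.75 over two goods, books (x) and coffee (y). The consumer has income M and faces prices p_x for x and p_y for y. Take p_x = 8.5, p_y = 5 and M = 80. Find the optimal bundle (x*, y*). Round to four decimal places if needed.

Demand: x*(p_x,p_y,M) = 0.5·M/p_x and y* = 0.5·M/p_y.
At p_x=8.5, p_y=5, M=80: x* = 0.5·80/8.5 = 4.7059, y* = 8.

x* = 4.7059, y* = 8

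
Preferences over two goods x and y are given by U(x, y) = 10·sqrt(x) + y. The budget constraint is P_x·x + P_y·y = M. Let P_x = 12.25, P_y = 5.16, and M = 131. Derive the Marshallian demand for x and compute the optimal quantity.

x* = 4.4358

MU_x = 5/√x, MU_y = 1. Tangency: 5/√x = P_x/P_y.
Solve: √x = 5·P_y/P_x, so x*(P_x,P_y) = (5·P_y/P_x)², and y* = (M − P_x·x*)/P_y.
Plugging in: x* = (5·5.16/12.25)² = 4.4358.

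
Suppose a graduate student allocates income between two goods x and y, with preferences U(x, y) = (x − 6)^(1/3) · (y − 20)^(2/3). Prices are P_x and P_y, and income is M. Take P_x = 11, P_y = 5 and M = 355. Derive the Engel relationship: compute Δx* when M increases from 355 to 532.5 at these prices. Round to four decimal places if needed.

Δx* = 5.3788

This is Cobb-Douglas in (x−6, y−20): tangency gives 1/3·P_y·(y−20) = 2/3·P_x·(x−6).
Substituting into the budget: x* = 6 + 1/3·(M − 6·P_x − 20·P_y)/P_x, and y* = 20 + 2/3·(…)/P_y.
Discretionary income = 355 − 6·11 − 20·5 = 189; x* = 6 + 1/3·189/11 = 11.7273.
At M' = 532.5: x* = 17.1061. Change: 17.1061 − 11.7273 = 5.3788.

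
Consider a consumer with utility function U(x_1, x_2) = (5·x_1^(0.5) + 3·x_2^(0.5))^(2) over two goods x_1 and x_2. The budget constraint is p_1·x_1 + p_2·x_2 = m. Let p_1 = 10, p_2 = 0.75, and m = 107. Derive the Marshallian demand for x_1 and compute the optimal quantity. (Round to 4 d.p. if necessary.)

From the CES first-order condition, (5/3)·(x_2/x_1)^(0.5) = p_1/p_2.
Hence x_2/x_1 = ((3/5)·p_1/p_2)^(1/(0.5)), i.e. raised to the 2 power.
Substitute x_2 = (x_2/x_1)·x_1 into the budget: x_1* = m/(p_1 + p_2·(x_2/x_1)).
Numerically x_2/x_1 = 64, so x_1* = 107/(10 + 0.75·64) = 1.8448.

x_1* = 1.8448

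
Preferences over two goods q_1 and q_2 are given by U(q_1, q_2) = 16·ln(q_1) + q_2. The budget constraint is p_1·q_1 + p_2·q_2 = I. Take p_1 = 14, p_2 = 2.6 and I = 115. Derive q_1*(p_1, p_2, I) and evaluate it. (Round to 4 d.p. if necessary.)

q_1* = 2.9714

MU_q_1 = 16/q_1, MU_q_2 = 1. Tangency: 16/q_1 = p_1/p_2.
So q_1*(p_1,p_2) = 16·p_2/p_1, independent of income; and q_2* = (I − 16·p_2)/p_2.
At the given prices: q_1* = 16·2.6/14 = 2.9714.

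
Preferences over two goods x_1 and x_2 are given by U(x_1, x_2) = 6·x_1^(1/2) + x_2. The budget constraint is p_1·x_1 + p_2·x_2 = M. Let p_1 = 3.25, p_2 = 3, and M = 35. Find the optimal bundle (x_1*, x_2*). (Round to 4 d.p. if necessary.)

x_1* = 7.6686, x_2* = 3.359

MU_x_1 = 3/√x_1, MU_x_2 = 1. Tangency: 3/√x_1 = p_1/p_2.
Solve: √x_1 = 3·p_2/p_1, so x_1*(p_1,p_2) = (3·p_2/p_1)², and x_2* = (M − p_1·x_1*)/p_2.
Plugging in: x_1* = (3·3/3.25)² = 7.6686, x_2* = 3.359.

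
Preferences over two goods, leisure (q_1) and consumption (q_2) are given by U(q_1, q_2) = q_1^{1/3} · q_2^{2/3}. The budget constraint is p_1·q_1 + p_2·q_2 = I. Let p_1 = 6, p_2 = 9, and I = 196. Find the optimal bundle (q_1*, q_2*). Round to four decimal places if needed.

At p_1=6, p_2=9, I=196: q_1* = 1/3·196/6 = 10.8889, q_2* = 14.5185.

q_1* = 10.8889, q_2* = 14.5185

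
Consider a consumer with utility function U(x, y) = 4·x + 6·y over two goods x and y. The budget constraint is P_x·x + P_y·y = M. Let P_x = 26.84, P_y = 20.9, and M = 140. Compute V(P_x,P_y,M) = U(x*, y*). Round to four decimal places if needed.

V = 40.1914

Linear utility — the consumer picks whichever good has higher MU/price: 4/26.84 = 0.149 vs 6/20.9 = 0.2871.
y gives more utility per dollar, so spend all income on y: y* = M/P_y, x* = 0.
Numerically: x* = 0, y* = 6.6986.
Utility at the optimum: U(0, 6.6986) = 40.1914.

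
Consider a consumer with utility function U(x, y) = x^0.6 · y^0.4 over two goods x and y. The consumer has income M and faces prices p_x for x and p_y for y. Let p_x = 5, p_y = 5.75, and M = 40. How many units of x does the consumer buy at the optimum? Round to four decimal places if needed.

x* = 4.8

Tangency: MRS = (3/2)·y/x = p_x/p_y.
So 0.6·p_y·y = 0.4·p_x·x; combined with the budget, a share 0.6 of income goes to x.
Demand: x*(p_x,p_y,M) = 0.6·M/p_x and y* = 0.4·M/p_y.
At p_x=5, p_y=5.75, M=40: x* = 0.6·40/5 = 4.8.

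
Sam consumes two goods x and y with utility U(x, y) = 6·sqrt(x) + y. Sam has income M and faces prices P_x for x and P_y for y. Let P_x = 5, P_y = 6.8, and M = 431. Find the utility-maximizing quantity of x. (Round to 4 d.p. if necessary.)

Set MRS = P_x/P_y: 3·x^(−1/2) = P_x/P_y.
Thus x* = (3·P_y/P_x)² — independent of M — with the rest of income spent on y.
Plugging in: x* = (3·6.8/5)² = 16.6464.

x* = 16.6464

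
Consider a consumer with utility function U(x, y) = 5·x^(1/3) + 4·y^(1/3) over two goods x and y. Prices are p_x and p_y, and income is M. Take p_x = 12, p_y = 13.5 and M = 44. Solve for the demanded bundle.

x* = 2.1896, y* = 1.313

From the CES first-order condition, (5/4)·(y/x)^(2/3) = p_x/p_y.
Solve for the ratio: y/x = [(4/5)·p_x/p_y]^(1.5).
With the ratio pinned down, the budget gives x* = M/(p_x + p_y·(y/x)) and y* = (y/x)·x*.
Numerically y/x = 0.599662, so x* = 44/(12 + 13.5·0.599662) = 2.1896 and y* = 0.599662·2.1896 = 1.313.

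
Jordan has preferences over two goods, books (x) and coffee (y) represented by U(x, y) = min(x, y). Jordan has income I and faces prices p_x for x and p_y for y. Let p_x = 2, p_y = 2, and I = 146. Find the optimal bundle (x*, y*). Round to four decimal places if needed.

x* = 36.5, y* = 36.5

Leontief preferences: the optimum is at the kink where x/1 = y/1, i.e. y = x.
Budget: p_x·x + p_y·x = I, so (p_x + p_y)·x = I.
Demand: x*(p_x,p_y,I) = I/(p_x + p_y), y* = I/(p_x + p_y).
Here 2 + 2 = 4, giving x* = 36.5 and y* = 36.5.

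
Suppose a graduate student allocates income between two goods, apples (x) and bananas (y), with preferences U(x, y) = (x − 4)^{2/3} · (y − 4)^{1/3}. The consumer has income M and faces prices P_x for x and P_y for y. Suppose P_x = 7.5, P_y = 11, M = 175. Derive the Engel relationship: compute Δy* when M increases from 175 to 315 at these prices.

This is Cobb-Douglas in (x−4, y−4): tangency gives 2/3·P_y·(y−4) = 1/3·P_x·(x−4).
After buying the subsistence bundle (4, 4), a share 2/3 of the remaining income goes to x: x* = 4 + 2/3·(M − 4P_x − 4P_y)/P_x.
Discretionary income = 175 − 4·7.5 − 4·11 = 101; y* = 4 + 1/3·101/11 = 7.0606.
At M' = 315: y* = 11.303. Change: 11.303 − 7.0606 = 4.2424.

Δy* = 4.2424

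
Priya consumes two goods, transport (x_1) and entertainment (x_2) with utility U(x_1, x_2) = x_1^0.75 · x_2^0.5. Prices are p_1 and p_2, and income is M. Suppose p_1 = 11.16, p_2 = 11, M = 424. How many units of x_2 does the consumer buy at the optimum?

x_2* = 15.4182

MU_x_1/MU_x_2 = (0.75·x_2)/(0.5·x_1); tangency sets this equal to p_1/p_2.
So 0.75·p_2·x_2 = 0.5·p_1·x_1; combined with the budget, a share 0.6 of income goes to x_1.
Demand: x_1*(p_1,p_2,M) = 0.6·M/p_1 and x_2* = 0.4·M/p_2.
At p_1=11.16, p_2=11, M=424: x_2* = 0.4·424/11 = 15.4182.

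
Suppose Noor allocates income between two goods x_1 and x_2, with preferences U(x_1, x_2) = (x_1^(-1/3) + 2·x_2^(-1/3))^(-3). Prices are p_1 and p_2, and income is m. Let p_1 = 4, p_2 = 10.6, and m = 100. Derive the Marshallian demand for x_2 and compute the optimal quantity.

x_2* = 6.435

With the ratio pinned down, the budget gives x_1* = m/(p_1 + p_2·(x_2/x_1)) and x_2* = (x_2/x_1)·x_1*.
Numerically x_2/x_1 = 0.809726, so x_1* = 100/(4 + 10.6·0.809726) = 7.9472 and x_2* = 0.809726·7.9472 = 6.435.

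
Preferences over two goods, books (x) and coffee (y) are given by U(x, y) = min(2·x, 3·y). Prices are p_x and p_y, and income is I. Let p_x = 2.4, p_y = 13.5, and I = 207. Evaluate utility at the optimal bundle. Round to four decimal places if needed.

V = 36.3158

Demand: x*(p_x,p_y,I) = 3·I/(3·p_x + 2·p_y), y* = 2·I/(3·p_x + 2·p_y).
Here 3·2.4 + 2·13.5 = 34.2, giving x* = 18.1579 and y* = 12.1053.
Utility at the optimum: U(18.1579, 12.1053) = 36.3158.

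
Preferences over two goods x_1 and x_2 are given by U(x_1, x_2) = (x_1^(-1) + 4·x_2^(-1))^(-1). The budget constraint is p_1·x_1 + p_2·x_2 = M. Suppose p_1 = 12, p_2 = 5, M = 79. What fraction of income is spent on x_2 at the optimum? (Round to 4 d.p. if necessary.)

share on x_2 = 0.5635

Substitute x_2 = (x_2/x_1)·x_1 into the budget: x_1* = M/(p_1 + p_2·(x_2/x_1)).
Numerically x_2/x_1 = 3.098387, so x_1* = 79/(12 + 5·3.098387) = 2.8736 and x_2* = 3.098387·2.8736 = 8.9034.
Expenditure on x_2: 5·8.9034 = 44.5172; share = 0.5635.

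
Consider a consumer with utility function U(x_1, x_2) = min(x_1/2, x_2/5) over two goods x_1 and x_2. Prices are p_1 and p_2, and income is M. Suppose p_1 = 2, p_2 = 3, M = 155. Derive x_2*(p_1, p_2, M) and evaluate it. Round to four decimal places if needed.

x_2* = 40.7895

With perfect complements, no substitution: consume in ratio x_1:x_2 = 2:5.
Budget: p_1·x_1 + p_2·(5/2)·x_1 = M, so (2·p_1 + 5·p_2)·x_1 = 2·M.
Demand: x_1*(p_1,p_2,M) = 2·M/(2·p_1 + 5·p_2), x_2* = 5·M/(2·p_1 + 5·p_2).
Here 2·2 + 5·3 = 19, giving x_2* = 40.7895.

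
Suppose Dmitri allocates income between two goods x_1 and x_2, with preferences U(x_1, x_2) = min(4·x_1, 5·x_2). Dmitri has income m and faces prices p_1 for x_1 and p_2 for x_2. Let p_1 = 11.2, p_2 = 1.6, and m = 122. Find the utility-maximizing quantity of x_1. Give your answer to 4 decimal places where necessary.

Demand: x_1*(p_1,p_2,m) = 5·m/(5·p_1 + 4·p_2), x_2* = 4·m/(5·p_1 + 4·p_2).
Here 5·11.2 + 4·1.6 = 62.4, giving x_1* = 9.7756.

x_1* = 9.7756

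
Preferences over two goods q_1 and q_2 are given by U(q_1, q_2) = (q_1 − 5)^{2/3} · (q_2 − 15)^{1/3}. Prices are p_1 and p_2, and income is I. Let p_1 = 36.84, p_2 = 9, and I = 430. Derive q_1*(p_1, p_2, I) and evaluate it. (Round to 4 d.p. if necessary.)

q_1* = 7.0051

Substituting into the budget: q_1* = 5 + 2/3·(I − 5·p_1 − 15·p_2)/p_1, and q_2* = 15 + 1/3·(…)/p_2.
Discretionary income = 430 − 5·36.84 − 15·9 = 110.8; q_1* = 5 + 2/3·110.8/36.84 = 7.0051.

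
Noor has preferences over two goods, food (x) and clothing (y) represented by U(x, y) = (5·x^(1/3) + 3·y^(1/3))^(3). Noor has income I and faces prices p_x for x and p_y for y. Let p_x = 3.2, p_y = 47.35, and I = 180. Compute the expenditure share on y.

share on y = 0.1078

MU_x ∝ 5·x^(-2/3), MU_y ∝ 3·y^(-2/3), so MRS = (5/3)·(y/x)^(2/3) = p_x/p_y.
Solve for the ratio: y/x = [(3/5)·p_x/p_y]^(1.5).
Substitute y = (y/x)·x into the budget: x* = I/(p_x + p_y·(y/x)).
Numerically y/x = 0.008165, so x* = 180/(3.2 + 47.35·0.008165) = 50.1864 and y* = 0.008165·50.1864 = 0.4098.
Expenditure on y: 47.35·0.4098 = 19.4034; share = 0.1078.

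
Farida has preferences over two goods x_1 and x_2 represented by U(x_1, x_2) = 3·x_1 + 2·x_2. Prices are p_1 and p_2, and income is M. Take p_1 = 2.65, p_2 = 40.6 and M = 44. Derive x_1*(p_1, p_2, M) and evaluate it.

x_1* = 16.6038

Perfect substitutes: compare marginal utility per dollar. 3/p_1 vs 2/p_2 → 1.1321 vs 0.0493.
x_1 gives more utility per dollar, so spend all income on x_1: x_1* = M/p_1, x_2* = 0.
Numerically: x_1* = 16.6038, x_2* = 0.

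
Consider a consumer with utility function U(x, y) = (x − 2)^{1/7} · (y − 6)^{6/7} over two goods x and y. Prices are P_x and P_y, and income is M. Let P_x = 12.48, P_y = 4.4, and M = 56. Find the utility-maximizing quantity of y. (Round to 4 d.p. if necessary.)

y* = 6.9039

After buying the subsistence bundle (2, 6), a share 1/7 of the remaining income goes to x: x* = 2 + 1/7·(M − 2P_x − 6P_y)/P_x.
Discretionary income = 56 − 2·12.48 − 6·4.4 = 4.64; y* = 6 + 6/7·4.64/4.4 = 6.9039.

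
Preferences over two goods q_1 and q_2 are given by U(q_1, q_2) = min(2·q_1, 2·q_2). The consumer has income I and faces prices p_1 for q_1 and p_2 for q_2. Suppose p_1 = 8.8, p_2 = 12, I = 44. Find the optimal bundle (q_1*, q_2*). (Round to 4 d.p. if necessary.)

q_1* = 2.1154, q_2* = 2.1154

Leontief preferences: the optimum is at the kink where q_1/2 = q_2/2, i.e. q_2 = q_1.
Budget: p_1·q_1 + p_2·q_1 = I, so (2·p_1 + 2·p_2)·q_1 = 2·I.
Demand: q_1*(p_1,p_2,I) = 2·I/(2·p_1 + 2·p_2), q_2* = 2·I/(2·p_1 + 2·p_2).
Here 2·8.8 + 2·12 = 41.6, giving q_1* = 2.1154 and q_2* = 2.1154.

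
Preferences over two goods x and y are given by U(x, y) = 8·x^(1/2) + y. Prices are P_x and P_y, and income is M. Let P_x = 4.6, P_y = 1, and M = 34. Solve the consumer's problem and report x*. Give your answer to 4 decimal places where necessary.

Utility is quasi-linear in y; the FOC for x is 4/√x = P_x/P_y.
Thus x* = (4·P_y/P_x)² — independent of M — with the rest of income spent on y.
Plugging in: x* = (4·1/4.6)² = 0.7561.

x* = 0.7561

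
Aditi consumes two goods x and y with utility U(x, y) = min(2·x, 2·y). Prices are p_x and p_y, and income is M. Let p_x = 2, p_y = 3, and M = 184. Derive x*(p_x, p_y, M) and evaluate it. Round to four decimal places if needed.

Leontief preferences: the optimum is at the kink where x/2 = y/2, i.e. y = x.
Budget: p_x·x + p_y·x = M, so (2·p_x + 2·p_y)·x = 2·M.
Demand: x*(p_x,p_y,M) = 2·M/(2·p_x + 2·p_y), y* = 2·M/(2·p_x + 2·p_y).
Here 2·2 + 2·3 = 10, giving x* = 36.8.

x* = 36.8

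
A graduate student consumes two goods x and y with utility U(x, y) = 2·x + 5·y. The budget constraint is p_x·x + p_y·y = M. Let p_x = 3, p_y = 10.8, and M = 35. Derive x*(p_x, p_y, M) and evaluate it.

x* = 11.6667

Numerically: x* = 11.6667, y* = 0.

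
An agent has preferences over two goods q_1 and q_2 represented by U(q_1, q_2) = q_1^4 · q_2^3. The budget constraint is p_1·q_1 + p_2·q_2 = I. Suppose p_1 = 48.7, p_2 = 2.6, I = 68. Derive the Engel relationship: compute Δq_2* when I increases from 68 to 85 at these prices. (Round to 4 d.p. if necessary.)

Δq_2* = 2.8022

The MRS is (4/3)·q_2/q_1. Set MRS = p_1/p_2.
So 4·p_2·q_2 = 3·p_1·q_1; combined with the budget, a share 4/7 of income goes to q_1.
Demand: q_1*(p_1,p_2,I) = 4/7·I/p_1 and q_2* = 3/7·I/p_2.
At p_1=48.7, p_2=2.6, I=68: q_2* = 3/7·68/2.6 = 11.2088.
At I' = 85: q_2* = 14.011. Change: 14.011 − 11.2088 = 2.8022.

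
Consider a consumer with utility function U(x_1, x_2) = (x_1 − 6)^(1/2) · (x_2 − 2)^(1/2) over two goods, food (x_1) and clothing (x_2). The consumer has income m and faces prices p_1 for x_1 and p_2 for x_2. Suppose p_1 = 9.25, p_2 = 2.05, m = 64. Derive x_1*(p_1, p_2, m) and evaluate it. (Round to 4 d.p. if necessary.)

MRS = (x_2−2)/(x_1−6). Tangency with p_1/p_2 gives x_2−2 = (p_1/p_2)·(x_1−6).
After buying the subsistence bundle (6, 2), a share 0.5 of the remaining income goes to x_1: x_1* = 6 + 0.5·(m − 6p_1 − 2p_2)/p_1.
Discretionary income = 64 − 6·9.25 − 2·2.05 = 4.4; x_1* = 6 + 0.5·4.4/9.25 = 6.2378.

x_1* = 6.2378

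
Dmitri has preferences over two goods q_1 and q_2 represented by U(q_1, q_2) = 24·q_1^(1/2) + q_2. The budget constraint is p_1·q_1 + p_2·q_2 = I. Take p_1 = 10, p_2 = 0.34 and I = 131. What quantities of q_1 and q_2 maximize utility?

q_1* = 0.1665, q_2* = 380.3981

Thus q_1* = (12·p_2/p_1)² — independent of I — with the rest of income spent on q_2.
Plugging in: q_1* = (12·0.34/10)² = 0.1665, q_2* = 380.3981.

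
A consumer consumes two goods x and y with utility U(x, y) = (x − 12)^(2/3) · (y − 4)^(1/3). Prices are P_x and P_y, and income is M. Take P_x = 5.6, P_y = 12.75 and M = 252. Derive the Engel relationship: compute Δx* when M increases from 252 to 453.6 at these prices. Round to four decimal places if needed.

This is Cobb-Douglas in (x−12, y−4): tangency gives 2/3·P_y·(y−4) = 1/3·P_x·(x−12).
Substituting into the budget: x* = 12 + 2/3·(M − 12·P_x − 4·P_y)/P_x, and y* = 4 + 1/3·(…)/P_y.
Discretionary income = 252 − 12·5.6 − 4·12.75 = 133.8; x* = 12 + 2/3·133.8/5.6 = 27.9286.
At M' = 453.6: x* = 51.9286. Change: 51.9286 − 27.9286 = 24.

Δx* = 24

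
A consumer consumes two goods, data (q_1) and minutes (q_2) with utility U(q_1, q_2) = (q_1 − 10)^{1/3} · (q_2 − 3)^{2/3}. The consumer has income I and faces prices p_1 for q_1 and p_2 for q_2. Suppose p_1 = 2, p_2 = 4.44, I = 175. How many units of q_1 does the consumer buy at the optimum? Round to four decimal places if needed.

q_1* = 33.6133

This is Cobb-Douglas in (q_1−10, q_2−3): tangency gives 1/3·p_2·(q_2−3) = 2/3·p_1·(q_1−10).
Substituting into the budget: q_1* = 10 + 1/3·(I − 10·p_1 − 3·p_2)/p_1, and q_2* = 3 + 2/3·(…)/p_2.
Discretionary income = 175 − 10·2 − 3·4.44 = 141.68; q_1* = 10 + 1/3·141.68/2 = 33.6133.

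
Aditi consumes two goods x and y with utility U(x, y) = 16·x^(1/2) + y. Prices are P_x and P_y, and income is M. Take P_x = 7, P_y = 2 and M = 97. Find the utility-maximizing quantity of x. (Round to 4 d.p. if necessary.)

x* = 5.2245

Utility is quasi-linear in y; the FOC for x is 8/√x = P_x/P_y.
Thus x* = (8·P_y/P_x)² — independent of M — with the rest of income spent on y.
Plugging in: x* = (8·2/7)² = 5.2245.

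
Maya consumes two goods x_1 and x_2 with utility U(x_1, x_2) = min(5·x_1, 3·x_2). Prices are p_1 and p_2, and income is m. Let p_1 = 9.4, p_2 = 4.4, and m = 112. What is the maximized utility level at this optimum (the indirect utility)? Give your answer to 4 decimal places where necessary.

With perfect complements, no substitution: consume in ratio x_1:x_2 = 3:5.
Budget: p_1·x_1 + p_2·(5/3)·x_1 = m, so (3·p_1 + 5·p_2)·x_1 = 3·m.
Demand: x_1*(p_1,p_2,m) = 3·m/(3·p_1 + 5·p_2), x_2* = 5·m/(3·p_1 + 5·p_2).
Here 3·9.4 + 5·4.4 = 50.2, giving x_1* = 6.6932 and x_2* = 11.1554.
Utility at the optimum: U(6.6932, 11.1554) = 33.4661.

V = 33.4661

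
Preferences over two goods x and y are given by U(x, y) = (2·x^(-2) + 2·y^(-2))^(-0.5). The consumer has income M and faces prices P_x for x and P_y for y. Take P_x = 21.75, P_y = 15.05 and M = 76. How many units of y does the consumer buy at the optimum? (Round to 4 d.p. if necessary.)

MU_x ∝ 2·x^(-3), MU_y ∝ 2·y^(-3), so MRS = (y/x)^(3) = P_x/P_y.
Solve for the ratio: y/x = [P_x/P_y]^(1/3).
Substitute y = (y/x)·x into the budget: x* = M/(P_x + P_y·(y/x)).
Numerically y/x = 1.130596, so x* = 76/(21.75 + 15.05·1.130596) = 1.9605 and y* = 1.130596·1.9605 = 2.2165.

y* = 2.2165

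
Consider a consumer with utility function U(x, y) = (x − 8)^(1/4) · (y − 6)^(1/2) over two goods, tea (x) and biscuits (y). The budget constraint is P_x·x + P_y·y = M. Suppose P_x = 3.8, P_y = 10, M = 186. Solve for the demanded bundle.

Let x' = x−8, y' = y−6. MRS = (1/2)·y'/x' = P_x/P_y.
After buying the subsistence bundle (8, 6), a share 1/3 of the remaining income goes to x: x* = 8 + 1/3·(M − 8P_x − 6P_y)/P_x.
Discretionary income = 186 − 8·3.8 − 6·10 = 95.6; x* = 8 + 1/3·95.6/3.8 = 16.386; y* = 6 + 2/3·95.6/10 = 12.3733.

x* = 16.386, y* = 12.3733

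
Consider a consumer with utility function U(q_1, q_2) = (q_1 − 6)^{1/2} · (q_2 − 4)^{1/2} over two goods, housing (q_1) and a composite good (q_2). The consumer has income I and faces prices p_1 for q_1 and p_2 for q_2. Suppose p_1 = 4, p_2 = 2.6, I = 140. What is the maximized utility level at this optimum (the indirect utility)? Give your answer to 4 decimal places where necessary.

V = 16.3726

MRS = (q_2−4)/(q_1−6). Tangency with p_1/p_2 gives q_2−4 = (p_1/p_2)·(q_1−6).
Substituting into the budget: q_1* = 6 + 0.5·(I − 6·p_1 − 4·p_2)/p_1, and q_2* = 4 + 0.5·(…)/p_2.
Discretionary income = 140 − 6·4 − 4·2.6 = 105.6; q_1* = 6 + 0.5·105.6/4 = 19.2; q_2* = 4 + 0.5·105.6/2.6 = 24.3077.
Utility at the optimum: U(19.2, 24.3077) = 16.3726.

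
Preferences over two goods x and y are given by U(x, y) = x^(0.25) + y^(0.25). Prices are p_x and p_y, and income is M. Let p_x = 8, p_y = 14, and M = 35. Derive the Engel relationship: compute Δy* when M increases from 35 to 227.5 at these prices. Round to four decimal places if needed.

Δy* = 6.2356

MU_x ∝ x^(-0.75), MU_y ∝ y^(-0.75), so MRS = (y/x)^(0.75) = p_x/p_y.
Solve for the ratio: y/x = [p_x/p_y]^(4/3).
Substitute y = (y/x)·x into the budget: x* = M/(p_x + p_y·(y/x)).
Numerically y/x = 0.474187, so x* = 35/(8 + 14·0.474187) = 2.3909 and y* = 0.474187·2.3909 = 1.1338.
At M' = 227.5: y* = 7.3694. Change: 7.3694 − 1.1338 = 6.2356.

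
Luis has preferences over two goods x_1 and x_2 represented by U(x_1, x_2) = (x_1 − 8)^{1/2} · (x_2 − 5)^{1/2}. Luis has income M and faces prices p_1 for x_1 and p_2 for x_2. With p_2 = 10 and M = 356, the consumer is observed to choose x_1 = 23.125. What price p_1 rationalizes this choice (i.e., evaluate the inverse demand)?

This is Cobb-Douglas in (x_1−8, x_2−5): tangency gives 0.5·p_2·(x_2−5) = 0.5·p_1·(x_1−8).
Substituting into the budget: x_1* = 8 + 0.5·(M − 8·p_1 − 5·p_2)/p_1, and x_2* = 5 + 0.5·(…)/p_2.
Set x_1* = 23.125 in the demand function and solve for p_1: p_1 = 8.

p_1 = 8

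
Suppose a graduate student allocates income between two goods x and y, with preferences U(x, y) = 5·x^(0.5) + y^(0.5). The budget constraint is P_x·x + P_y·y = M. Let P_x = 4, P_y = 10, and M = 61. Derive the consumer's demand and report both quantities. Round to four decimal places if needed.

From the CES first-order condition, 5·(y/x)^(0.5) = P_x/P_y.
Solve for the ratio: y/x = [(1/5)·P_x/P_y]^(2).
With the ratio pinned down, the budget gives x* = M/(P_x + P_y·(y/x)) and y* = (y/x)·x*.
Numerically y/x = 0.0064, so x* = 61/(4 + 10·0.0064) = 15.0098 and y* = 0.0064·15.0098 = 0.0961.

x* = 15.0098, y* = 0.0961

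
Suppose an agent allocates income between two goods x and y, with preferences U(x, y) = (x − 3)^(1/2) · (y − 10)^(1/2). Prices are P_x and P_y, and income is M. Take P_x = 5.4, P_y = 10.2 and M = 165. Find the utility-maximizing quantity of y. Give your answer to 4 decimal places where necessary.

Let x' = x−3, y' = y−10. MRS = y'/x' = P_x/P_y.
Substituting into the budget: x* = 3 + 0.5·(M − 3·P_x − 10·P_y)/P_x, and y* = 10 + 0.5·(…)/P_y.
Discretionary income = 165 − 3·5.4 − 10·10.2 = 46.8; y* = 10 + 0.5·46.8/10.2 = 12.2941.

y* = 12.2941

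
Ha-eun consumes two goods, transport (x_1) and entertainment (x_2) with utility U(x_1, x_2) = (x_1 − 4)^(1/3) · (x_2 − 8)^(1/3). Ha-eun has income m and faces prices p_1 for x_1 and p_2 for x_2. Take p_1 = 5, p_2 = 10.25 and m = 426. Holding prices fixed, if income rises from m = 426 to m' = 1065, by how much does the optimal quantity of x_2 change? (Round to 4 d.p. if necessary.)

Δx_2* = 31.1707

MRS = (x_2−8)/(x_1−4). Tangency with p_1/p_2 gives x_2−8 = (p_1/p_2)·(x_1−4).
Substituting into the budget: x_1* = 4 + 0.5·(m − 4·p_1 − 8·p_2)/p_1, and x_2* = 8 + 0.5·(…)/p_2.
Discretionary income = 426 − 4·5 − 8·10.25 = 324; x_2* = 8 + 0.5·324/10.25 = 23.8049.
At m' = 1065: x_2* = 54.9756. Change: 54.9756 − 23.8049 = 31.1707.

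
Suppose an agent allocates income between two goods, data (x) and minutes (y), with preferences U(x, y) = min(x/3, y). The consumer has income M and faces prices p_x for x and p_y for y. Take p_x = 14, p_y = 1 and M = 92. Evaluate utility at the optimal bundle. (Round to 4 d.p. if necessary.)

V = 2.1395

With perfect complements, no substitution: consume in ratio x:y = 3:1.
Budget: p_x·x + p_y·(1/3)·x = M, so (3·p_x + p_y)·x = 3·M.
Demand: x*(p_x,p_y,M) = 3·M/(3·p_x + p_y), y* = M/(3·p_x + p_y).
Here 3·14 + 1 = 43, giving x* = 6.4186 and y* = 2.1395.
Utility at the optimum: U(6.4186, 2.1395) = 2.1395.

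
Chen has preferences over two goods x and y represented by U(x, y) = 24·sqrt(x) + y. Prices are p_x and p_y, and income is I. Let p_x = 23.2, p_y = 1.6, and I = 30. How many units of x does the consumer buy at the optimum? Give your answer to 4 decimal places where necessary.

x* = 0.6849

Set MRS = p_x/p_y: 12·x^(−1/2) = p_x/p_y.
Thus x* = (12·p_y/p_x)² — independent of I — with the rest of income spent on y.
Plugging in: x* = (12·1.6/23.2)² = 0.6849.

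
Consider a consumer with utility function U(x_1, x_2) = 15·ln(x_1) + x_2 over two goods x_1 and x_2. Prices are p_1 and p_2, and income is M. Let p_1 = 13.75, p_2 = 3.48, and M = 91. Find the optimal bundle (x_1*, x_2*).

x_1* = 3.7964, x_2* = 11.1494

Set MRS = p_1/p_2: (15/x_1)/1 = p_1/p_2.
So x_1*(p_1,p_2) = 15·p_2/p_1, independent of income; and x_2* = (M − 15·p_2)/p_2.
At the given prices: x_1* = 15·3.48/13.75 = 3.7964, and x_2* = 11.1494.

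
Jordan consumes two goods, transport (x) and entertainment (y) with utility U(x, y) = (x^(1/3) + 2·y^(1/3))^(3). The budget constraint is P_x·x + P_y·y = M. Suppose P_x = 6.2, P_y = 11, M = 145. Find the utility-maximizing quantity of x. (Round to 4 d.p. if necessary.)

x* = 7.4876

From the CES first-order condition, (1/2)·(y/x)^(2/3) = P_x/P_y.
Solve for the ratio: y/x = [2·P_x/P_y]^(1.5).
With the ratio pinned down, the budget gives x* = M/(P_x + P_y·(y/x)) and y* = (y/x)·x*.
Numerically y/x = 1.19686, so x* = 145/(6.2 + 11·1.19686) = 7.4876.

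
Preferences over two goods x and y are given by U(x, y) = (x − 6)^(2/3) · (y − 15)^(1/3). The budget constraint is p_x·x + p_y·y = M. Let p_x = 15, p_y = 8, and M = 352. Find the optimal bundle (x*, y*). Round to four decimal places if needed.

x* = 12.3111, y* = 20.9167

Substituting into the budget: x* = 6 + 2/3·(M − 6·p_x − 15·p_y)/p_x, and y* = 15 + 1/3·(…)/p_y.
Discretionary income = 352 − 6·15 − 15·8 = 142; x* = 6 + 2/3·142/15 = 12.3111; y* = 15 + 1/3·142/8 = 20.9167.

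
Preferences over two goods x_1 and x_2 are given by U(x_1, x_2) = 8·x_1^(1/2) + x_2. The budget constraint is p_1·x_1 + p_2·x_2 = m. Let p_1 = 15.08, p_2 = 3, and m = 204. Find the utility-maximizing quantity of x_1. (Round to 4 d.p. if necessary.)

x_1* = 0.6332

Set MRS = p_1/p_2: 4·x_1^(−1/2) = p_1/p_2.
Thus x_1* = (4·p_2/p_1)² — independent of m — with the rest of income spent on x_2.
Plugging in: x_1* = (4·3/15.08)² = 0.6332.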